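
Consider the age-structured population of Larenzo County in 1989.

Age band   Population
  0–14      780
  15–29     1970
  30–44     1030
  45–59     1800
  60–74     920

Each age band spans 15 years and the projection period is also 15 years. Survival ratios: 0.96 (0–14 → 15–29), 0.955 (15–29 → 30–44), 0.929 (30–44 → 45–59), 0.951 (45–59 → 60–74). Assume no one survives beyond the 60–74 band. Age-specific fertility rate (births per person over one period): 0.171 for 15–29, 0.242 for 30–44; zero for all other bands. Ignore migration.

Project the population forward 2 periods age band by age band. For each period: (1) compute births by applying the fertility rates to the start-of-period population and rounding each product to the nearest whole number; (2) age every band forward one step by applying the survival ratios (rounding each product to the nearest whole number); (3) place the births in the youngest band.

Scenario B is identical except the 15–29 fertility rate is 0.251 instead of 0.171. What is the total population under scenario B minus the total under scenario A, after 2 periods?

Numbering the bands 1..5 from youngest to oldest:
Period 1.
Births: 1970 × 0.171 = 337 ; 1030 × 0.242 = 249 → 586
Band 2: 780 × 0.96 = 749
Band 3: 1970 × 0.955 = 1881
Band 4: 1030 × 0.929 = 957
Band 5: 1800 × 0.951 = 1712
End of period: [586, 749, 1881, 957, 1712]
Period 2.
Births: 749 × 0.171 = 128 ; 1881 × 0.242 = 455 → 583
Band 2: 586 × 0.96 = 563
Band 3: 749 × 0.955 = 715
Band 4: 1881 × 0.929 = 1747
Band 5: 957 × 0.951 = 910
End of period: [583, 563, 715, 1747, 910]
Scenario A total after 2 periods: 4518
Scenario B projection —
Period 1.
Births: 1970 × 0.251 = 494 ; 1030 × 0.242 = 249 → 743
Band 2: 780 × 0.96 = 749
Band 3: 1970 × 0.955 = 1881
Band 4: 1030 × 0.929 = 957
Band 5: 1800 × 0.951 = 1712
End of period: [743, 749, 1881, 957, 1712]
Period 2.
Births: 749 × 0.251 = 188 ; 1881 × 0.242 = 455 → 643
Band 2: 743 × 0.96 = 713
Band 3: 749 × 0.955 = 715
Band 4: 1881 × 0.929 = 1747
Band 5: 957 × 0.951 = 910
End of period: [643, 713, 715, 1747, 910]
Scenario B total after 2 periods: 4728
Difference B − A = 4728 − 4518 = 210

210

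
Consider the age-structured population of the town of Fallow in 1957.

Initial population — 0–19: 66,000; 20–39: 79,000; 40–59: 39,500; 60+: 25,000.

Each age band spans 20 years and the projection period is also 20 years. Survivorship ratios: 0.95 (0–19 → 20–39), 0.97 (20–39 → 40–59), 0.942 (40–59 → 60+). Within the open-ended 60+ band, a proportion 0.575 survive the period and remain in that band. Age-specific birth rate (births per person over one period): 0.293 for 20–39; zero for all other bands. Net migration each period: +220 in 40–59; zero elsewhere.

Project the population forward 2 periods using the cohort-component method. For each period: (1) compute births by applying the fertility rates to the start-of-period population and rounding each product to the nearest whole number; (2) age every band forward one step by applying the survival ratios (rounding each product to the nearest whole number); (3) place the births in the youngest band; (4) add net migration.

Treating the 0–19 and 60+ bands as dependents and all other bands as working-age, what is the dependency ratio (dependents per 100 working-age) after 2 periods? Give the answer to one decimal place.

Period 1:
Births: 79000 × 0.293 = 23147
20–39: 66000 × 0.95 = 62700
40–59: 79000 × 0.97 = 76630
60+: 39500 × 0.942 + 25000 × 0.575 = 37209 + 14375 = 51584
Net migration: 40–59 + 220 → 76850
→ [23147, 62700, 76850, 51584]
Period 2:
Births: 62700 × 0.293 = 18371
20–39: 23147 × 0.95 = 21990
40–59: 62700 × 0.97 = 60819
60+: 76850 × 0.942 + 51584 × 0.575 = 72393 + 29661 = 102054
Net migration: 40–59 + 220 → 61039
→ [18371, 21990, 61039, 102054]
Dependents (band 0–19 + band 60+) = 18371 + 102054 = 120425; working-age = 83029; ratio = 120425/83029 × 100 = 145.0

145.0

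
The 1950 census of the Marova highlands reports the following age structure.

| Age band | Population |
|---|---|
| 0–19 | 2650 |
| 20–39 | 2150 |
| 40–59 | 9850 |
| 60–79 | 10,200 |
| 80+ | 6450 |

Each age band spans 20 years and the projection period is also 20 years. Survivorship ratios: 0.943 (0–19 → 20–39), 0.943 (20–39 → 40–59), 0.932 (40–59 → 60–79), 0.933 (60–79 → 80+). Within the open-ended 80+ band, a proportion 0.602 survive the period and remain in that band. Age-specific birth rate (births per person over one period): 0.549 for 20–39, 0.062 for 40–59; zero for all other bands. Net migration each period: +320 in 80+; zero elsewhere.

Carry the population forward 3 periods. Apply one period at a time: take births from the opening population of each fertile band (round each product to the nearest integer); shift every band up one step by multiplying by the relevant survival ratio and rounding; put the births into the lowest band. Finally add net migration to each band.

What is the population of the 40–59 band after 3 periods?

1593

Period 1.
Births: 2150 × 0.549 = 1180 ; 9850 × 0.062 = 611 ⇒ total 1791
20–39: 2650 × 0.943 = 2499
40–59: 2150 × 0.943 = 2027
60–79: 9850 × 0.932 = 9180
80+: 10200 × 0.933 + 6450 × 0.602 = 9517 + 3883 = 13400
Net migration: 80+ + 320 → 13720
→ [1791, 2499, 2027, 9180, 13720]
Period 2.
Births: 2499 × 0.549 = 1372 ; 2027 × 0.062 = 126 ⇒ total 1498
20–39: 1791 × 0.943 = 1689
40–59: 2499 × 0.943 = 2357
60–79: 2027 × 0.932 = 1889
80+: 9180 × 0.933 + 13720 × 0.602 = 8565 + 8259 = 16824
Net migration: 80+ + 320 → 17144
→ [1498, 1689, 2357, 1889, 17144]
Period 3.
Births: 1689 × 0.549 = 927 ; 2357 × 0.062 = 146 ⇒ total 1073
20–39: 1498 × 0.943 = 1413
40–59: 1689 × 0.943 = 1593
60–79: 2357 × 0.932 = 2197
80+: 1889 × 0.933 + 17144 × 0.602 = 1762 + 10321 = 12083
Net migration: 80+ + 320 → 12403
→ [1073, 1413, 1593, 2197, 12403]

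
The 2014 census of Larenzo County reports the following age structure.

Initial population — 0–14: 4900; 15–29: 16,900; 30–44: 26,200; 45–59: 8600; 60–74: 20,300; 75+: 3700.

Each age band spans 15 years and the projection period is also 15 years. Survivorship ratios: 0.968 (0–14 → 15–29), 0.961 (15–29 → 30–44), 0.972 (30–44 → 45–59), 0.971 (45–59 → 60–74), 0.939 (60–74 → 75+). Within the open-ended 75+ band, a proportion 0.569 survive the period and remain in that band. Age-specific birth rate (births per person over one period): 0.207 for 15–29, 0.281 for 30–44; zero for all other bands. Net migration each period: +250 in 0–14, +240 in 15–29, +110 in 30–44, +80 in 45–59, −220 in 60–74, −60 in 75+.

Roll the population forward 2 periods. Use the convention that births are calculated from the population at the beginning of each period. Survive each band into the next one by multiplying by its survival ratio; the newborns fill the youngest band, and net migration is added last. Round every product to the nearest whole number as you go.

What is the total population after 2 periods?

81912

— Period 1 —
Births: 16900 × 0.207 = 3498 ; 26200 × 0.281 = 7362 ⇒ total 10860
15–29: 4900 × 0.968 = 4743
30–44: 16900 × 0.961 = 16241
45–59: 26200 × 0.972 = 25466
60–74: 8600 × 0.971 = 8351
75+: 20300 × 0.939 + 3700 × 0.569 = 19062 + 2105 = 21167
Net migration: 0–14 + 250 → 11110; 15–29 + 240 → 4983; 30–44 + 110 → 16351; 45–59 + 80 → 25546; 60–74 − 220 → 8131; 75+ − 60 → 21107
Population now: 0–14=11110, 15–29=4983, 30–44=16351, 45–59=25546, 60–74=8131, 75+=21107
— Period 2 —
Births: 4983 × 0.207 = 1031 ; 16351 × 0.281 = 4595 ⇒ total 5626
15–29: 11110 × 0.968 = 10754
30–44: 4983 × 0.961 = 4789
45–59: 16351 × 0.972 = 15893
60–74: 25546 × 0.971 = 24805
75+: 8131 × 0.939 + 21107 × 0.569 = 7635 + 12010 = 19645
Net migration: 0–14 + 250 → 5876; 15–29 + 240 → 10994; 30–44 + 110 → 4899; 45–59 + 80 → 15973; 60–74 − 220 → 24585; 75+ − 60 → 19585
Population now: 0–14=5876, 15–29=10994, 30–44=4899, 45–59=15973, 60–74=24585, 75+=19585
Total after period 2: 5876 + 10994 + 4899 + 15973 + 24585 + 19585 = 81912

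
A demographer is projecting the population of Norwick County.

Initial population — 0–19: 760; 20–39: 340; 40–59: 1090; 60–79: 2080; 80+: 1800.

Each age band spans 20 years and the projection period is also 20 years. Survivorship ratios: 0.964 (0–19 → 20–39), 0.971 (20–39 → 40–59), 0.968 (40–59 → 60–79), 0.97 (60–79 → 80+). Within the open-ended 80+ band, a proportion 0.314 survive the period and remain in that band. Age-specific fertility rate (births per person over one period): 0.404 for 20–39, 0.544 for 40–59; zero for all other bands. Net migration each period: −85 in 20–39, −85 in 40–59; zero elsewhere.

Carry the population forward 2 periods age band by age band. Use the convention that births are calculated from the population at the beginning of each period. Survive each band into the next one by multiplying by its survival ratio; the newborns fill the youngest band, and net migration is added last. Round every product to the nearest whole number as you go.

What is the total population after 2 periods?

— Period 1 —
Births: 340 * 0.404 = 137, 1090 * 0.544 = 593 → total 730
20–39: 760 * 0.964 = 733
40–59: 340 * 0.971 = 330
60–79: 1090 * 0.968 = 1055
80+: 2080 * 0.97 + 1800 * 0.314 = 2018 + 565 = 2583
Net migration: 20–39 − 85 → 648; 40–59 − 85 → 245
Giving 730 / 648 / 245 / 1055 / 2583.
— Period 2 —
Births: 648 * 0.404 = 262, 245 * 0.544 = 133 → total 395
20–39: 730 * 0.964 = 704
40–59: 648 * 0.971 = 629
60–79: 245 * 0.968 = 237
80+: 1055 * 0.97 + 2583 * 0.314 = 1023 + 811 = 1834
Net migration: 20–39 − 85 → 619; 40–59 − 85 → 544
Giving 395 / 619 / 544 / 237 / 1834.
Total after period 2: 395 + 619 + 544 + 237 + 1834 = 3629

3629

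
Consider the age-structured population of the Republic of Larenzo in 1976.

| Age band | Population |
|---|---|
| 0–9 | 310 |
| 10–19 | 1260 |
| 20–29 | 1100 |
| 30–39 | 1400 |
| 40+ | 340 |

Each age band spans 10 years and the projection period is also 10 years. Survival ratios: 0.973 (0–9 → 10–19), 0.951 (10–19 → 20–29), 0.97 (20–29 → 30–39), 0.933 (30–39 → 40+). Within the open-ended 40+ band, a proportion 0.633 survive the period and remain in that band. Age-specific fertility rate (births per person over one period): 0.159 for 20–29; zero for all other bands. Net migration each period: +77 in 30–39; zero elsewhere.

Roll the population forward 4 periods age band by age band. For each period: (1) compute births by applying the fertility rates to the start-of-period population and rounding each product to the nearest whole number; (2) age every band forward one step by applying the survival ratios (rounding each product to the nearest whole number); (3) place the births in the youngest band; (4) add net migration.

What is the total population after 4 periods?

2357

Call the bands 1 to 5, youngest first.
After projecting period 1:
Births: 1100 * 0.159 = 175
Band 2: 310 * 0.973 = 302
Band 3: 1260 * 0.951 = 1198
Band 4: 1100 * 0.97 = 1067
Band 5: 1400 * 0.933 + 340 * 0.633 = 1306 + 215 = 1521
Net migration: Band 4 + 77 → 1144
End of period: [175, 302, 1198, 1144, 1521]
After projecting period 2:
Births: 1198 * 0.159 = 190
Band 2: 175 * 0.973 = 170
Band 3: 302 * 0.951 = 287
Band 4: 1198 * 0.97 = 1162
Band 5: 1144 * 0.933 + 1521 * 0.633 = 1067 + 963 = 2030
Net migration: Band 4 + 77 → 1239
End of period: [190, 170, 287, 1239, 2030]
After projecting period 3:
Births: 287 * 0.159 = 46
Band 2: 190 * 0.973 = 185
Band 3: 170 * 0.951 = 162
Band 4: 287 * 0.97 = 278
Band 5: 1239 * 0.933 + 2030 * 0.633 = 1156 + 1285 = 2441
Net migration: Band 4 + 77 → 355
End of period: [46, 185, 162, 355, 2441]
After projecting period 4:
Births: 162 * 0.159 = 26
Band 2: 46 * 0.973 = 45
Band 3: 185 * 0.951 = 176
Band 4: 162 * 0.97 = 157
Band 5: 355 * 0.933 + 2441 * 0.633 = 331 + 1545 = 1876
Net migration: Band 4 + 77 → 234
End of period: [26, 45, 176, 234, 1876]
Total after period 4: 26 + 45 + 176 + 234 + 1876 = 2357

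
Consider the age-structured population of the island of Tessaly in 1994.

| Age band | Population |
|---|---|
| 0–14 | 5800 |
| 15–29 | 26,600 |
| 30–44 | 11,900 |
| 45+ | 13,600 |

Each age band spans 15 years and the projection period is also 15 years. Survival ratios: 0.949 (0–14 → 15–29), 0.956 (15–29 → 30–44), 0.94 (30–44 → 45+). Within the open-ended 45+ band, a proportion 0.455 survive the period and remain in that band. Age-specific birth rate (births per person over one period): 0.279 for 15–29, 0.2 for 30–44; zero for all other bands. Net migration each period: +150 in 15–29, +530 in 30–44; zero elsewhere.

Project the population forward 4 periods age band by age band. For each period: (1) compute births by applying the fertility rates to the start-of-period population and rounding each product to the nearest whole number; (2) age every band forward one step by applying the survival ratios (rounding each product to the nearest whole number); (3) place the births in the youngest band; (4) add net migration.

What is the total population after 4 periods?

32559

Numbering the groups 1..4 from youngest to oldest:
After projecting period 1:
Births: 26600 × 0.279 = 7421 ; 11900 × 0.2 = 2380 — total 9801
Group 2: 5800 × 0.949 = 5504
Group 3: 26600 × 0.956 = 25430
Group 4: 11900 × 0.94 + 13600 × 0.455 = 11186 + 6188 = 17374
Net migration: Group 2 + 150 → 5654; Group 3 + 530 → 25960
Population now: 0–14=9801, 15–29=5654, 30–44=25960, 45+=17374
After projecting period 2:
Births: 5654 × 0.279 = 1577 ; 25960 × 0.2 = 5192 — total 6769
Group 2: 9801 × 0.949 = 9301
Group 3: 5654 × 0.956 = 5405
Group 4: 25960 × 0.94 + 17374 × 0.455 = 24402 + 7905 = 32307
Net migration: Group 2 + 150 → 9451; Group 3 + 530 → 5935
Population now: 0–14=6769, 15–29=9451, 30–44=5935, 45+=32307
After projecting period 3:
Births: 9451 × 0.279 = 2637 ; 5935 × 0.2 = 1187 — total 3824
Group 2: 6769 × 0.949 = 6424
Group 3: 9451 × 0.956 = 9035
Group 4: 5935 × 0.94 + 32307 × 0.455 = 5579 + 14700 = 20279
Net migration: Group 2 + 150 → 6574; Group 3 + 530 → 9565
Population now: 0–14=3824, 15–29=6574, 30–44=9565, 45+=20279
After projecting period 4:
Births: 6574 × 0.279 = 1834 ; 9565 × 0.2 = 1913 — total 3747
Group 2: 3824 × 0.949 = 3629
Group 3: 6574 × 0.956 = 6285
Group 4: 9565 × 0.94 + 20279 × 0.455 = 8991 + 9227 = 18218
Net migration: Group 2 + 150 → 3779; Group 3 + 530 → 6815
Population now: 0–14=3747, 15–29=3779, 30–44=6815, 45+=18218
Total after period 4: 3747 + 3779 + 6815 + 18218 = 32559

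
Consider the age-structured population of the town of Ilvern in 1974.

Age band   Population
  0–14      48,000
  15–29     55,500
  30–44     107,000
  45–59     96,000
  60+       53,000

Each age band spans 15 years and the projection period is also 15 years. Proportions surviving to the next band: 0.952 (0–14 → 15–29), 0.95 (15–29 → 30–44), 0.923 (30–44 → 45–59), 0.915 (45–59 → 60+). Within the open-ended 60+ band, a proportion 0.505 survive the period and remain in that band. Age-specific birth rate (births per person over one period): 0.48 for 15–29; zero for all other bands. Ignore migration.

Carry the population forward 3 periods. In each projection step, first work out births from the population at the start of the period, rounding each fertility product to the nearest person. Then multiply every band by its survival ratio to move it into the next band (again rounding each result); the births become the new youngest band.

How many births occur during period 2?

21934

Let group 1 be 0–14 through group 5 = 60+.
Period 1.
Births: 55500 × 0.48 = 26640
Group 2: 48000 × 0.952 = 45696
Group 3: 55500 × 0.95 = 52725
Group 4: 107000 × 0.923 = 98761
Group 5: 96000 × 0.915 + 53000 × 0.505 = 87840 + 26765 = 114605
Giving 26640 / 45696 / 52725 / 98761 / 114605.
Period 2.
Births: 45696 × 0.48 = 21934
Group 2: 26640 × 0.952 = 25361
Group 3: 45696 × 0.95 = 43411
Group 4: 52725 × 0.923 = 48665
Group 5: 98761 × 0.915 + 114605 × 0.505 = 90366 + 57876 = 148242
Giving 21934 / 25361 / 43411 / 48665 / 148242.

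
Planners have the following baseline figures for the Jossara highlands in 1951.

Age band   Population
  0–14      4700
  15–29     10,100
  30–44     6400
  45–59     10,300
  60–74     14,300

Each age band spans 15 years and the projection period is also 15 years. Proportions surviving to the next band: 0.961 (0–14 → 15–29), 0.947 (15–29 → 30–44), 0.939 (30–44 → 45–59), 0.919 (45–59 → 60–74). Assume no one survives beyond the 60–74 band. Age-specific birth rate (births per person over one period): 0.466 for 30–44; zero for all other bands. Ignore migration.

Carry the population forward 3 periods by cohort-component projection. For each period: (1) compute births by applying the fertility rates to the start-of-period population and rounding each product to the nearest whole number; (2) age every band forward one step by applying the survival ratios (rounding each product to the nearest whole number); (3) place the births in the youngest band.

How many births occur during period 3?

— Period 1 —
Births: 6400 × 0.466 = 2982
15–29: 4700 × 0.961 = 4517
30–44: 10100 × 0.947 = 9565
45–59: 6400 × 0.939 = 6010
60–74: 10300 × 0.919 = 9466
Giving 2982 / 4517 / 9565 / 6010 / 9466.
— Period 2 —
Births: 9565 × 0.466 = 4457
15–29: 2982 × 0.961 = 2866
30–44: 4517 × 0.947 = 4278
45–59: 9565 × 0.939 = 8982
60–74: 6010 × 0.919 = 5523
Giving 4457 / 2866 / 4278 / 8982 / 5523.
— Period 3 —
Births: 4278 × 0.466 = 1994
15–29: 4457 × 0.961 = 4283
30–44: 2866 × 0.947 = 2714
45–59: 4278 × 0.939 = 4017
60–74: 8982 × 0.919 = 8254
Giving 1994 / 4283 / 2714 / 4017 / 8254.

1994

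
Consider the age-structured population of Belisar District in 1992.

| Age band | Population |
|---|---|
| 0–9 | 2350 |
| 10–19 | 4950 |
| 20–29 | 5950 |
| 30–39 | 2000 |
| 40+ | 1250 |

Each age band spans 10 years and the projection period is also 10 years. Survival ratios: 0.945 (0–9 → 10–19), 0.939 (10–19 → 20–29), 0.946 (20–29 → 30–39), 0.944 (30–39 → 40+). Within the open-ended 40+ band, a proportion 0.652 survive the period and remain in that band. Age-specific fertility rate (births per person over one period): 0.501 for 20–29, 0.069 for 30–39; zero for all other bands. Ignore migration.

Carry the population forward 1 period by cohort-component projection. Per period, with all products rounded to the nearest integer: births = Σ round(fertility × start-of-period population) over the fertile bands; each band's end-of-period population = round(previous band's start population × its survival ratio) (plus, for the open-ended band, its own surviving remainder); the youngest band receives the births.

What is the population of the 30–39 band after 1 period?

5629

Call the groups 1 to 5, youngest first.
After projecting period 1:
Births: 5950 × 0.501 = 2981 ; 2000 × 0.069 = 138 ⇒ total 3119
Group 2: 2350 × 0.945 = 2221
Group 3: 4950 × 0.939 = 4648
Group 4: 5950 × 0.946 = 5629
Group 5: 2000 × 0.944 + 1250 × 0.652 = 1888 + 815 = 2703
Population now: 0–9=3119, 10–19=2221, 20–29=4648, 30–39=5629, 40+=2703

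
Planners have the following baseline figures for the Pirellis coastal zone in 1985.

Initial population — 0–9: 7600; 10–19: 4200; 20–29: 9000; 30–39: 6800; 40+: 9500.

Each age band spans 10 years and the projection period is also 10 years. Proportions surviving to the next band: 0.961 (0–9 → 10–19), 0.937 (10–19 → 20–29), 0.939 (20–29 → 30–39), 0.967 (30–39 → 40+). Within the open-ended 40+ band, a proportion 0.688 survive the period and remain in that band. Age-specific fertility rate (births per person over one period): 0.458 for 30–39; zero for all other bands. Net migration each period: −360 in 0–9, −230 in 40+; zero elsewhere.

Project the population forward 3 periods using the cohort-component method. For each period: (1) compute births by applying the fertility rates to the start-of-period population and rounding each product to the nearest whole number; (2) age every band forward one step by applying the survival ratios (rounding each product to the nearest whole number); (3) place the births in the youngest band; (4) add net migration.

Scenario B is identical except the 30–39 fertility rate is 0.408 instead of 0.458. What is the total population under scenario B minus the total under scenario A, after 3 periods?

— Period 1 —
Births: 6800 × 0.458 = 3114
10–19: 7600 × 0.961 = 7304
20–29: 4200 × 0.937 = 3935
30–39: 9000 × 0.939 = 8451
40+: 6800 × 0.967 + 9500 × 0.688 = 6576 + 6536 = 13112
Net migration: 0–9 − 360 → 2754; 40+ − 230 → 12882
→ [2754, 7304, 3935, 8451, 12882]
— Period 2 —
Births: 8451 × 0.458 = 3871
10–19: 2754 × 0.961 = 2647
20–29: 7304 × 0.937 = 6844
30–39: 3935 × 0.939 = 3695
40+: 8451 × 0.967 + 12882 × 0.688 = 8172 + 8863 = 17035
Net migration: 0–9 − 360 → 3511; 40+ − 230 → 16805
→ [3511, 2647, 6844, 3695, 16805]
— Period 3 —
Births: 3695 × 0.458 = 1692
10–19: 3511 × 0.961 = 3374
20–29: 2647 × 0.937 = 2480
30–39: 6844 × 0.939 = 6427
40+: 3695 × 0.967 + 16805 × 0.688 = 3573 + 11562 = 15135
Net migration: 0–9 − 360 → 1332; 40+ − 230 → 14905
→ [1332, 3374, 2480, 6427, 14905]
Scenario A total after 3 periods: 28518
Scenario B projection —
— Period 1 —
Births: 6800 × 0.408 = 2774
10–19: 7600 × 0.961 = 7304
20–29: 4200 × 0.937 = 3935
30–39: 9000 × 0.939 = 8451
40+: 6800 × 0.967 + 9500 × 0.688 = 6576 + 6536 = 13112
Net migration: 0–9 − 360 → 2414; 40+ − 230 → 12882
→ [2414, 7304, 3935, 8451, 12882]
— Period 2 —
Births: 8451 × 0.408 = 3448
10–19: 2414 × 0.961 = 2320
20–29: 7304 × 0.937 = 6844
30–39: 3935 × 0.939 = 3695
40+: 8451 × 0.967 + 12882 × 0.688 = 8172 + 8863 = 17035
Net migration: 0–9 − 360 → 3088; 40+ − 230 → 16805
→ [3088, 2320, 6844, 3695, 16805]
— Period 3 —
Births: 3695 × 0.408 = 1508
10–19: 3088 × 0.961 = 2968
20–29: 2320 × 0.937 = 2174
30–39: 6844 × 0.939 = 6427
40+: 3695 × 0.967 + 16805 × 0.688 = 3573 + 11562 = 15135
Net migration: 0–9 − 360 → 1148; 40+ − 230 → 14905
→ [1148, 2968, 2174, 6427, 14905]
Scenario B total after 3 periods: 27622
Difference B − A = 27622 − 28518 = -896

-896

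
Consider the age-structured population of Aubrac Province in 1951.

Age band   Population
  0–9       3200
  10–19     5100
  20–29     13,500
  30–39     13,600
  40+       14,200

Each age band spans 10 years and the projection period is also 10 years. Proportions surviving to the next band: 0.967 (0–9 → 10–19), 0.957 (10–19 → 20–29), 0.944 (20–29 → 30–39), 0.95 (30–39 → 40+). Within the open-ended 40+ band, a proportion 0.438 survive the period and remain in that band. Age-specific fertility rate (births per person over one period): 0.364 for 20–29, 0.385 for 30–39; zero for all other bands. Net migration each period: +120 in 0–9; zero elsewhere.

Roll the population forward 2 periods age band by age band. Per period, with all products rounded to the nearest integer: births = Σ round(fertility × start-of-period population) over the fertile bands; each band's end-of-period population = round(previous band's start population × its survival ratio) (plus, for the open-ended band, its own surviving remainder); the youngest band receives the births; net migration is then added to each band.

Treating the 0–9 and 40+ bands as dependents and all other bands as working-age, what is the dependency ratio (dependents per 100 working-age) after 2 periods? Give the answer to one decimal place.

Period 1:
Births: 13500 × 0.364 = 4914, 13600 × 0.385 = 5236 → 10150
10–19: 3200 × 0.967 = 3094
20–29: 5100 × 0.957 = 4881
30–39: 13500 × 0.944 = 12744
40+: 13600 × 0.95 + 14200 × 0.438 = 12920 + 6220 = 19140
Net migration: 0–9 + 120 → 10270
→ [10270, 3094, 4881, 12744, 19140]
Period 2:
Births: 4881 × 0.364 = 1777, 12744 × 0.385 = 4906 → 6683
10–19: 10270 × 0.967 = 9931
20–29: 3094 × 0.957 = 2961
30–39: 4881 × 0.944 = 4608
40+: 12744 × 0.95 + 19140 × 0.438 = 12107 + 8383 = 20490
Net migration: 0–9 + 120 → 6803
→ [6803, 9931, 2961, 4608, 20490]
Dependents (band 0–9 + band 40+) = 6803 + 20490 = 27293; working-age = 17500; ratio = 27293/17500 × 100 = 156.0

156.0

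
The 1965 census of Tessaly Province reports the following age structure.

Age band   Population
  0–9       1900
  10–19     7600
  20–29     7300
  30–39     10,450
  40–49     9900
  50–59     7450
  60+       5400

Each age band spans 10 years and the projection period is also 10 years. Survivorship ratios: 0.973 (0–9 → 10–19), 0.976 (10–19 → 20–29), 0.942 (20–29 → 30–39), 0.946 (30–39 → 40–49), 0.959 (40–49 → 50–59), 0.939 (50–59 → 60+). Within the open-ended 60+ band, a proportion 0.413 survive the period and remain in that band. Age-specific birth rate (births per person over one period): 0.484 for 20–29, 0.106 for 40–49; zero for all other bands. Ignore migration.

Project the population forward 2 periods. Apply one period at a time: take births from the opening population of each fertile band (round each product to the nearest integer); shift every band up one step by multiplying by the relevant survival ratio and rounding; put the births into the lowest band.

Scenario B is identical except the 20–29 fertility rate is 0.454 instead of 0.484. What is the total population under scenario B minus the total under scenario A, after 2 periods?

[period 1]
Births: 7300 * 0.484 = 3533 ; 9900 * 0.106 = 1049 → total 4582
10–19: 1900 * 0.973 = 1849
20–29: 7600 * 0.976 = 7418
30–39: 7300 * 0.942 = 6877
40–49: 10450 * 0.946 = 9886
50–59: 9900 * 0.959 = 9494
60+: 7450 * 0.939 + 5400 * 0.413 = 6996 + 2230 = 9226
End of period: [4582, 1849, 7418, 6877, 9886, 9494, 9226]
[period 2]
Births: 7418 * 0.484 = 3590 ; 9886 * 0.106 = 1048 → total 4638
10–19: 4582 * 0.973 = 4458
20–29: 1849 * 0.976 = 1805
30–39: 7418 * 0.942 = 6988
40–49: 6877 * 0.946 = 6506
50–59: 9886 * 0.959 = 9481
60+: 9494 * 0.939 + 9226 * 0.413 = 8915 + 3810 = 12725
End of period: [4638, 4458, 1805, 6988, 6506, 9481, 12725]
Scenario A total after 2 periods: 46601
Scenario B projection —
[period 1]
Births: 7300 * 0.454 = 3314 ; 9900 * 0.106 = 1049 → total 4363
10–19: 1900 * 0.973 = 1849
20–29: 7600 * 0.976 = 7418
30–39: 7300 * 0.942 = 6877
40–49: 10450 * 0.946 = 9886
50–59: 9900 * 0.959 = 9494
60+: 7450 * 0.939 + 5400 * 0.413 = 6996 + 2230 = 9226
End of period: [4363, 1849, 7418, 6877, 9886, 9494, 9226]
[period 2]
Births: 7418 * 0.454 = 3368 ; 9886 * 0.106 = 1048 → total 4416
10–19: 4363 * 0.973 = 4245
20–29: 1849 * 0.976 = 1805
30–39: 7418 * 0.942 = 6988
40–49: 6877 * 0.946 = 6506
50–59: 9886 * 0.959 = 9481
60+: 9494 * 0.939 + 9226 * 0.413 = 8915 + 3810 = 12725
End of period: [4416, 4245, 1805, 6988, 6506, 9481, 12725]
Scenario B total after 2 periods: 46166
Difference B − A = 46166 − 46601 = -435

-435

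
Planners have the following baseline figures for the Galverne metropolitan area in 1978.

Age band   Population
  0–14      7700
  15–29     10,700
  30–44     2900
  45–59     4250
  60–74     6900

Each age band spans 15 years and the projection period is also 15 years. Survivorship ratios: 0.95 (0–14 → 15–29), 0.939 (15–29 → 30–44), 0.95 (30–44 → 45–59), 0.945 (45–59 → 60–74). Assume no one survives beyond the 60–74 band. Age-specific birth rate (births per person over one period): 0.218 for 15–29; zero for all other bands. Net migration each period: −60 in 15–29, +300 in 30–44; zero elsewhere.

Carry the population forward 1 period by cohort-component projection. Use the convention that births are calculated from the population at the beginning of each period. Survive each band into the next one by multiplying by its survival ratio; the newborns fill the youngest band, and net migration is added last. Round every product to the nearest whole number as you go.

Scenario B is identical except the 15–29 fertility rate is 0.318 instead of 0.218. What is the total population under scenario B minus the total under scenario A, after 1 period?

1070

After projecting period 1:
Births: 10700 × 0.218 = 2333
15–29: 7700 × 0.95 = 7315
30–44: 10700 × 0.939 = 10047
45–59: 2900 × 0.95 = 2755
60–74: 4250 × 0.945 = 4016
Net migration: 15–29 − 60 → 7255; 30–44 + 300 → 10347
Giving 2333 / 7255 / 10347 / 2755 / 4016.
Scenario A total after 1 period: 26706
Scenario B projection —
After projecting period 1:
Births: 10700 × 0.318 = 3403
15–29: 7700 × 0.95 = 7315
30–44: 10700 × 0.939 = 10047
45–59: 2900 × 0.95 = 2755
60–74: 4250 × 0.945 = 4016
Net migration: 15–29 − 60 → 7255; 30–44 + 300 → 10347
Giving 3403 / 7255 / 10347 / 2755 / 4016.
Scenario B total after 1 period: 27776
Difference B − A = 27776 − 26706 = 1070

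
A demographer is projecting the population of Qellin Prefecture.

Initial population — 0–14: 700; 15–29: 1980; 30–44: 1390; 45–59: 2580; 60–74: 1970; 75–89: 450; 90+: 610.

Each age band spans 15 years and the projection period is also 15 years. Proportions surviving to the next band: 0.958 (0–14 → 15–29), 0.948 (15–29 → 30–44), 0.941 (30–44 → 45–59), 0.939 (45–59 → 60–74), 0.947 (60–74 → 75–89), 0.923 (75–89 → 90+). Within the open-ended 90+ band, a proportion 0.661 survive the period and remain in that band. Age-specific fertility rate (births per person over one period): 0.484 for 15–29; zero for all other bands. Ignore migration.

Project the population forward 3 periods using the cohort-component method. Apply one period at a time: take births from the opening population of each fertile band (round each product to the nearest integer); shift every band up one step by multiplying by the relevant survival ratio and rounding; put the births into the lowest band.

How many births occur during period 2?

325

After projecting period 1:
Births: 1980 × 0.484 = 958
15–29: 700 × 0.958 = 671
30–44: 1980 × 0.948 = 1877
45–59: 1390 × 0.941 = 1308
60–74: 2580 × 0.939 = 2423
75–89: 1970 × 0.947 = 1866
90+: 450 × 0.923 + 610 × 0.661 = 415 + 403 = 818
End of period: [958, 671, 1877, 1308, 2423, 1866, 818]
After projecting period 2:
Births: 671 × 0.484 = 325
15–29: 958 × 0.958 = 918
30–44: 671 × 0.948 = 636
45–59: 1877 × 0.941 = 1766
60–74: 1308 × 0.939 = 1228
75–89: 2423 × 0.947 = 2295
90+: 1866 × 0.923 + 818 × 0.661 = 1722 + 541 = 2263
End of period: [325, 918, 636, 1766, 1228, 2295, 2263]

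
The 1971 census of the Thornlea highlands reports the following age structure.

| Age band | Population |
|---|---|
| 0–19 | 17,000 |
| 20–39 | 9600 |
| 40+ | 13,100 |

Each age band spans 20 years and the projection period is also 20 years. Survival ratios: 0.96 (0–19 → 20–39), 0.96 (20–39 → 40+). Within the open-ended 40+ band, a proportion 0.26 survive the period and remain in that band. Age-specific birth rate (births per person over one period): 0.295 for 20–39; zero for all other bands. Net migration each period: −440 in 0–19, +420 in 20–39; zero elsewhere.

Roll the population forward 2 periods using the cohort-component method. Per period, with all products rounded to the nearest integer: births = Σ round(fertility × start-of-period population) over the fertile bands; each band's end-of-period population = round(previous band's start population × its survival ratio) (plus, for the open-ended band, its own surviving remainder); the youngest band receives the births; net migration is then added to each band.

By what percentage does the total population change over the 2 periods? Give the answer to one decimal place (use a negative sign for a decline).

-33.1

Period 1.
Births: 9600 × 0.295 = 2832
20–39: 17000 × 0.96 = 16320
40+: 9600 × 0.96 + 13100 × 0.26 = 9216 + 3406 = 12622
Net migration: 0–19 − 440 → 2392; 20–39 + 420 → 16740
→ [2392, 16740, 12622]
Period 2.
Births: 16740 × 0.295 = 4938
20–39: 2392 × 0.96 = 2296
40+: 16740 × 0.96 + 12622 × 0.26 = 16070 + 3282 = 19352
Net migration: 0–19 − 440 → 4498; 20–39 + 420 → 2716
→ [4498, 2716, 19352]
Total: 39700 → 26566; change = -13134; percentage change = -33.1%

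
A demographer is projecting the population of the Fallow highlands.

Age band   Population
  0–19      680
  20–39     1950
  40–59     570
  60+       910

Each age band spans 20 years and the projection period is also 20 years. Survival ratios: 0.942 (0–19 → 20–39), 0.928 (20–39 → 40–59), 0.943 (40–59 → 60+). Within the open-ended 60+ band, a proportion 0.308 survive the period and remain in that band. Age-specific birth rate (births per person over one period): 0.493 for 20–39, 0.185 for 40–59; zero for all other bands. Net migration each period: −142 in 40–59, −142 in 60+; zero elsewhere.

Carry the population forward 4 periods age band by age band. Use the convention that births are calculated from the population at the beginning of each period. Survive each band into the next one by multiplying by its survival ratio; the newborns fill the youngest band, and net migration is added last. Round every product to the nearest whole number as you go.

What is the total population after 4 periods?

2232

After projecting period 1:
Births: 1950 × 0.493 = 961, 570 × 0.185 = 105 → total 1066
20–39: 680 × 0.942 = 641
40–59: 1950 × 0.928 = 1810
60+: 570 × 0.943 + 910 × 0.308 = 538 + 280 = 818
Net migration: 40–59 − 142 → 1668; 60+ − 142 → 676
→ [1066, 641, 1668, 676]
After projecting period 2:
Births: 641 × 0.493 = 316, 1668 × 0.185 = 309 → total 625
20–39: 1066 × 0.942 = 1004
40–59: 641 × 0.928 = 595
60+: 1668 × 0.943 + 676 × 0.308 = 1573 + 208 = 1781
Net migration: 40–59 − 142 → 453; 60+ − 142 → 1639
→ [625, 1004, 453, 1639]
After projecting period 3:
Births: 1004 × 0.493 = 495, 453 × 0.185 = 84 → total 579
20–39: 625 × 0.942 = 589
40–59: 1004 × 0.928 = 932
60+: 453 × 0.943 + 1639 × 0.308 = 427 + 505 = 932
Net migration: 40–59 − 142 → 790; 60+ − 142 → 790
→ [579, 589, 790, 790]
After projecting period 4:
Births: 589 × 0.493 = 290, 790 × 0.185 = 146 → total 436
20–39: 579 × 0.942 = 545
40–59: 589 × 0.928 = 547
60+: 790 × 0.943 + 790 × 0.308 = 745 + 243 = 988
Net migration: 40–59 − 142 → 405; 60+ − 142 → 846
→ [436, 545, 405, 846]
Total after period 4: 436 + 545 + 405 + 846 = 2232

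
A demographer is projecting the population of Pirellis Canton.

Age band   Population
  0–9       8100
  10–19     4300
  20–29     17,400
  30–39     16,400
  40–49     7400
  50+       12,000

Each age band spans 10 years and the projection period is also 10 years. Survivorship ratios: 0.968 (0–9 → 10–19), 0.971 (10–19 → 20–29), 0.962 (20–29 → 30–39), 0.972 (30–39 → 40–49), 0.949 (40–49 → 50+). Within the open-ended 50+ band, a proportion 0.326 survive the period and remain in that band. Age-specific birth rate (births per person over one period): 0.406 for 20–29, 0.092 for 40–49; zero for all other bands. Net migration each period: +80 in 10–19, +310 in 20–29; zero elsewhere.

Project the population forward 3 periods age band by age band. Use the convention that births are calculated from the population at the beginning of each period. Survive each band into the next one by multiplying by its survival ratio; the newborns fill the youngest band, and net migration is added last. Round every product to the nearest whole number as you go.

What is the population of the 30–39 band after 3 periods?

7697

Numbering the groups 1..6 from youngest to oldest:
Period 1.
Births: 17400 × 0.406 = 7064  |  7400 × 0.092 = 681 — total 7745
Group 2: 8100 × 0.968 = 7841
Group 3: 4300 × 0.971 = 4175
Group 4: 17400 × 0.962 = 16739
Group 5: 16400 × 0.972 = 15941
Group 6: 7400 × 0.949 + 12000 × 0.326 = 7023 + 3912 = 10935
Net migration: Group 2 + 80 → 7921; Group 3 + 310 → 4485
→ [7745, 7921, 4485, 16739, 15941, 10935]
Period 2.
Births: 4485 × 0.406 = 1821  |  15941 × 0.092 = 1467 — total 3288
Group 2: 7745 × 0.968 = 7497
Group 3: 7921 × 0.971 = 7691
Group 4: 4485 × 0.962 = 4315
Group 5: 16739 × 0.972 = 16270
Group 6: 15941 × 0.949 + 10935 × 0.326 = 15128 + 3565 = 18693
Net migration: Group 2 + 80 → 7577; Group 3 + 310 → 8001
→ [3288, 7577, 8001, 4315, 16270, 18693]
Period 3.
Births: 8001 × 0.406 = 3248  |  16270 × 0.092 = 1497 — total 4745
Group 2: 3288 × 0.968 = 3183
Group 3: 7577 × 0.971 = 7357
Group 4: 8001 × 0.962 = 7697
Group 5: 4315 × 0.972 = 4194
Group 6: 16270 × 0.949 + 18693 × 0.326 = 15440 + 6094 = 21534
Net migration: Group 2 + 80 → 3263; Group 3 + 310 → 7667
→ [4745, 3263, 7667, 7697, 4194, 21534]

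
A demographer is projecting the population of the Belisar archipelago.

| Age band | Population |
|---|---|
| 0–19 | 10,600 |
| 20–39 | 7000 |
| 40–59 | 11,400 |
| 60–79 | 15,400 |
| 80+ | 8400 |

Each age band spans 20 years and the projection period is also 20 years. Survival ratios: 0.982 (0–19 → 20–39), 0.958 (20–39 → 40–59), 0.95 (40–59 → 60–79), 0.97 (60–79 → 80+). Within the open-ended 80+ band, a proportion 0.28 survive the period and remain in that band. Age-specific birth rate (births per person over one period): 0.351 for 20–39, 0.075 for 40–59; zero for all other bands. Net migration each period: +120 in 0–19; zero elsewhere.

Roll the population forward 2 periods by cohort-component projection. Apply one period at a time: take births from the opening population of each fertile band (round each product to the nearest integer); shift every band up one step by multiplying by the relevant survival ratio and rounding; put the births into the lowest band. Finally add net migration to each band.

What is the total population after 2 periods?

Numbering the groups 1..5 from youngest to oldest:
Period 1.
Births: 7000 * 0.351 = 2457, 11400 * 0.075 = 855 → 3312
Group 2: 10600 * 0.982 = 10409
Group 3: 7000 * 0.958 = 6706
Group 4: 11400 * 0.95 = 10830
Group 5: 15400 * 0.97 + 8400 * 0.28 = 14938 + 2352 = 17290
Net migration: Group 1 + 120 → 3432
End of period: [3432, 10409, 6706, 10830, 17290]
Period 2.
Births: 10409 * 0.351 = 3654, 6706 * 0.075 = 503 → 4157
Group 2: 3432 * 0.982 = 3370
Group 3: 10409 * 0.958 = 9972
Group 4: 6706 * 0.95 = 6371
Group 5: 10830 * 0.97 + 17290 * 0.28 = 10505 + 4841 = 15346
Net migration: Group 1 + 120 → 4277
End of period: [4277, 3370, 9972, 6371, 15346]
Total after period 2: 4277 + 3370 + 9972 + 6371 + 15346 = 39336

39336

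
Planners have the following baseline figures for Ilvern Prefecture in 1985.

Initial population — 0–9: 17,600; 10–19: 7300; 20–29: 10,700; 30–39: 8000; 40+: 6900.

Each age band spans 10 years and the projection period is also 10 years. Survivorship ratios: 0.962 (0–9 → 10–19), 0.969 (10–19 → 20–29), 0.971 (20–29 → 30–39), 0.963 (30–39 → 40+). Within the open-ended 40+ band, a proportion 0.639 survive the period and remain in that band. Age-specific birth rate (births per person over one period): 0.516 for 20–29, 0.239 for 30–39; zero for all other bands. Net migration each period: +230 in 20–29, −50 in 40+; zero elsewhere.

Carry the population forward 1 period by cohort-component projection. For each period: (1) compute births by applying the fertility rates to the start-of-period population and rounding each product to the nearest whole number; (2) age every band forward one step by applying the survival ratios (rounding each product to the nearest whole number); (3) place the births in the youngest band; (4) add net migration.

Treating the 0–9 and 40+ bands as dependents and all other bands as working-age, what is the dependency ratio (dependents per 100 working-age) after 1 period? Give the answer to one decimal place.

Call the bands 1 to 5, youngest first.
Period 1.
Births: 10700 × 0.516 = 5521 ; 8000 × 0.239 = 1912 ⇒ total 7433
Band 2: 17600 × 0.962 = 16931
Band 3: 7300 × 0.969 = 7074
Band 4: 10700 × 0.971 = 10390
Band 5: 8000 × 0.963 + 6900 × 0.639 = 7704 + 4409 = 12113
Net migration: Band 3 + 230 → 7304; Band 5 − 50 → 12063
Giving 7433 / 16931 / 7304 / 10390 / 12063.
Dependents (band 0–9 + band 40+) = 7433 + 12063 = 19496; working-age = 34625; ratio = 19496/34625 × 100 = 56.3

56.3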